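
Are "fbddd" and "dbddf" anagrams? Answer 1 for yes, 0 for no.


Strings: "fbddd", "dbddf"
Sorted first:  bdddf
Sorted second: bdddf
Sorted forms match => anagrams

1


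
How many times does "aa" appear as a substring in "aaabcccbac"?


Searching for "aa" in "aaabcccbac"
Scanning each position:
  Position 0: "aa" => MATCH
  Position 1: "aa" => MATCH
  Position 2: "ab" => no
  Position 3: "bc" => no
  Position 4: "cc" => no
  Position 5: "cc" => no
  Position 6: "cb" => no
  Position 7: "ba" => no
  Position 8: "ac" => no
Total occurrences: 2

2


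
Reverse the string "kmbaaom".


Input: kmbaaom
Reading characters right to left:
  Position 6: 'm'
  Position 5: 'o'
  Position 4: 'a'
  Position 3: 'a'
  Position 2: 'b'
  Position 1: 'm'
  Position 0: 'k'
Reversed: moaabmk

moaabmk


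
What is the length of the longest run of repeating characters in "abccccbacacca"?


Input: "abccccbacacca"
Scanning for longest run:
  Position 1 ('b'): new char, reset run to 1
  Position 2 ('c'): new char, reset run to 1
  Position 3 ('c'): continues run of 'c', length=2
  Position 4 ('c'): continues run of 'c', length=3
  Position 5 ('c'): continues run of 'c', length=4
  Position 6 ('b'): new char, reset run to 1
  Position 7 ('a'): new char, reset run to 1
  Position 8 ('c'): new char, reset run to 1
  Position 9 ('a'): new char, reset run to 1
  Position 10 ('c'): new char, reset run to 1
  Position 11 ('c'): continues run of 'c', length=2
  Position 12 ('a'): new char, reset run to 1
Longest run: 'c' with length 4

4


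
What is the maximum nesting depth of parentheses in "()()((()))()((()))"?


Input: "()()((()))()((()))"
Tracking depth:
  Position 0 '(': depth becomes 1
  Position 1 ')': depth becomes 0
  Position 2 '(': depth becomes 1
  Position 3 ')': depth becomes 0
  Position 4 '(': depth becomes 1
  Position 5 '(': depth becomes 2
  Position 6 '(': depth becomes 3
  Position 7 ')': depth becomes 2
  Position 8 ')': depth becomes 1
  Position 9 ')': depth becomes 0
  Position 10 '(': depth becomes 1
  Position 11 ')': depth becomes 0
  Position 12 '(': depth becomes 1
  Position 13 '(': depth becomes 2
  Position 14 '(': depth becomes 3
  Position 15 ')': depth becomes 2
  Position 16 ')': depth becomes 1
  Position 17 ')': depth becomes 0
Maximum depth reached: 3

3


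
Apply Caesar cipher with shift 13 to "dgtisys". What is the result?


Caesar cipher: shift "dgtisys" by 13
  'd' (pos 3) + 13 = pos 16 = 'q'
  'g' (pos 6) + 13 = pos 19 = 't'
  't' (pos 19) + 13 = pos 6 = 'g'
  'i' (pos 8) + 13 = pos 21 = 'v'
  's' (pos 18) + 13 = pos 5 = 'f'
  'y' (pos 24) + 13 = pos 11 = 'l'
  's' (pos 18) + 13 = pos 5 = 'f'
Result: qtgvflf

qtgvflf


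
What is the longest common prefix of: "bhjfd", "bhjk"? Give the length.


Words: bhjfd, bhjk
  Position 0: all 'b' => match
  Position 1: all 'h' => match
  Position 2: all 'j' => match
  Position 3: ('f', 'k') => mismatch, stop
LCP = "bhj" (length 3)

3


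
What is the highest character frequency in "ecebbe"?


Input: ecebbe
Character counts:
  'b': 2
  'c': 1
  'e': 3
Maximum frequency: 3

3


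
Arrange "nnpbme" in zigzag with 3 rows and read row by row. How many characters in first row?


Zigzag "nnpbme" into 3 rows:
Placing characters:
  'n' => row 0
  'n' => row 1
  'p' => row 2
  'b' => row 1
  'm' => row 0
  'e' => row 1
Rows:
  Row 0: "nm"
  Row 1: "nbe"
  Row 2: "p"
First row length: 2

2


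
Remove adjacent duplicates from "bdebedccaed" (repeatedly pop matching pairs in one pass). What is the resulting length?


Input: bdebedccaed
Stack-based adjacent duplicate removal:
  Read 'b': push. Stack: b
  Read 'd': push. Stack: bd
  Read 'e': push. Stack: bde
  Read 'b': push. Stack: bdeb
  Read 'e': push. Stack: bdebe
  Read 'd': push. Stack: bdebed
  Read 'c': push. Stack: bdebedc
  Read 'c': matches stack top 'c' => pop. Stack: bdebed
  Read 'a': push. Stack: bdebeda
  Read 'e': push. Stack: bdebedae
  Read 'd': push. Stack: bdebedaed
Final stack: "bdebedaed" (length 9)

9


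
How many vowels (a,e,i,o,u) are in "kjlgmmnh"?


Input: kjlgmmnh
Checking each character:
  'k' at position 0: consonant
  'j' at position 1: consonant
  'l' at position 2: consonant
  'g' at position 3: consonant
  'm' at position 4: consonant
  'm' at position 5: consonant
  'n' at position 6: consonant
  'h' at position 7: consonant
Total vowels: 0

0


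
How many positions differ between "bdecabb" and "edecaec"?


Comparing "bdecabb" and "edecaec" position by position:
  Position 0: 'b' vs 'e' => DIFFER
  Position 1: 'd' vs 'd' => same
  Position 2: 'e' vs 'e' => same
  Position 3: 'c' vs 'c' => same
  Position 4: 'a' vs 'a' => same
  Position 5: 'b' vs 'e' => DIFFER
  Position 6: 'b' vs 'c' => DIFFER
Positions that differ: 3

3


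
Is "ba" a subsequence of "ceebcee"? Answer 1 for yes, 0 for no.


Check if "ba" is a subsequence of "ceebcee"
Greedy scan:
  Position 0 ('c'): no match needed
  Position 1 ('e'): no match needed
  Position 2 ('e'): no match needed
  Position 3 ('b'): matches sub[0] = 'b'
  Position 4 ('c'): no match needed
  Position 5 ('e'): no match needed
  Position 6 ('e'): no match needed
Only matched 1/2 characters => not a subsequence

0


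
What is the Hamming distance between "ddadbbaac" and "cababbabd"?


Comparing "ddadbbaac" and "cababbabd" position by position:
  Position 0: 'd' vs 'c' => differ
  Position 1: 'd' vs 'a' => differ
  Position 2: 'a' vs 'b' => differ
  Position 3: 'd' vs 'a' => differ
  Position 4: 'b' vs 'b' => same
  Position 5: 'b' vs 'b' => same
  Position 6: 'a' vs 'a' => same
  Position 7: 'a' vs 'b' => differ
  Position 8: 'c' vs 'd' => differ
Total differences (Hamming distance): 6

6


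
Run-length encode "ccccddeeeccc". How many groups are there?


Input: ccccddeeeccc
Scanning for consecutive runs:
  Group 1: 'c' x 4 (positions 0-3)
  Group 2: 'd' x 2 (positions 4-5)
  Group 3: 'e' x 3 (positions 6-8)
  Group 4: 'c' x 3 (positions 9-11)
Total groups: 4

4


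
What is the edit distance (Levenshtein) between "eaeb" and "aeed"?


Computing edit distance: "eaeb" -> "aeed"
DP table:
           a    e    e    d
      0    1    2    3    4
  e   1    1    1    2    3
  a   2    1    2    2    3
  e   3    2    1    2    3
  b   4    3    2    2    3
Edit distance = dp[4][4] = 3

3


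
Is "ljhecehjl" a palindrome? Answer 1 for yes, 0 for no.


Input: ljhecehjl
Reversed: ljhecehjl
  Compare pos 0 ('l') with pos 8 ('l'): match
  Compare pos 1 ('j') with pos 7 ('j'): match
  Compare pos 2 ('h') with pos 6 ('h'): match
  Compare pos 3 ('e') with pos 5 ('e'): match
Result: palindrome

1


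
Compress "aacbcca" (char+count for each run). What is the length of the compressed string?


Input: aacbcca
Runs:
  'a' x 2 => "a2"
  'c' x 1 => "c1"
  'b' x 1 => "b1"
  'c' x 2 => "c2"
  'a' x 1 => "a1"
Compressed: "a2c1b1c2a1"
Compressed length: 10

10


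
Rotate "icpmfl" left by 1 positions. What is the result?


Input: "icpmfl", rotate left by 1
First 1 characters: "i"
Remaining characters: "cpmfl"
Concatenate remaining + first: "cpmfl" + "i" = "cpmfli"

cpmfli


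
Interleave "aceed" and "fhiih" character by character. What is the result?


Interleaving "aceed" and "fhiih":
  Position 0: 'a' from first, 'f' from second => "af"
  Position 1: 'c' from first, 'h' from second => "ch"
  Position 2: 'e' from first, 'i' from second => "ei"
  Position 3: 'e' from first, 'i' from second => "ei"
  Position 4: 'd' from first, 'h' from second => "dh"
Result: afcheieidh

afcheieidh


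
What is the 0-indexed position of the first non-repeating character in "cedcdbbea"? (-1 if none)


Input: cedcdbbea
Character frequencies:
  'a': 1
  'b': 2
  'c': 2
  'd': 2
  'e': 2
Scanning left to right for freq == 1:
  Position 0 ('c'): freq=2, skip
  Position 1 ('e'): freq=2, skip
  Position 2 ('d'): freq=2, skip
  Position 3 ('c'): freq=2, skip
  Position 4 ('d'): freq=2, skip
  Position 5 ('b'): freq=2, skip
  Position 6 ('b'): freq=2, skip
  Position 7 ('e'): freq=2, skip
  Position 8 ('a'): unique! => answer = 8

8


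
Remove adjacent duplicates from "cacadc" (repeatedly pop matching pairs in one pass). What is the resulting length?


Input: cacadc
Stack-based adjacent duplicate removal:
  Read 'c': push. Stack: c
  Read 'a': push. Stack: ca
  Read 'c': push. Stack: cac
  Read 'a': push. Stack: caca
  Read 'd': push. Stack: cacad
  Read 'c': push. Stack: cacadc
Final stack: "cacadc" (length 6)

6


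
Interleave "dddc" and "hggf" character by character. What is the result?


Interleaving "dddc" and "hggf":
  Position 0: 'd' from first, 'h' from second => "dh"
  Position 1: 'd' from first, 'g' from second => "dg"
  Position 2: 'd' from first, 'g' from second => "dg"
  Position 3: 'c' from first, 'f' from second => "cf"
Result: dhdgdgcf

dhdgdgcf


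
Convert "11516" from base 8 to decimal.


Input: "11516" in base 8
Positional expansion:
  Digit '1' (value 1) x 8^4 = 4096
  Digit '1' (value 1) x 8^3 = 512
  Digit '5' (value 5) x 8^2 = 320
  Digit '1' (value 1) x 8^1 = 8
  Digit '6' (value 6) x 8^0 = 6
Sum = 4942

4942


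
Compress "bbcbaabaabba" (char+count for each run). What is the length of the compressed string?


Input: bbcbaabaabba
Runs:
  'b' x 2 => "b2"
  'c' x 1 => "c1"
  'b' x 1 => "b1"
  'a' x 2 => "a2"
  'b' x 1 => "b1"
  'a' x 2 => "a2"
  'b' x 2 => "b2"
  'a' x 1 => "a1"
Compressed: "b2c1b1a2b1a2b2a1"
Compressed length: 16

16


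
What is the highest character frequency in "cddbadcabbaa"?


Input: cddbadcabbaa
Character counts:
  'a': 4
  'b': 3
  'c': 2
  'd': 3
Maximum frequency: 4

4


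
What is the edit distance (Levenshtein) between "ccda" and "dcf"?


Computing edit distance: "ccda" -> "dcf"
DP table:
           d    c    f
      0    1    2    3
  c   1    1    1    2
  c   2    2    1    2
  d   3    2    2    2
  a   4    3    3    3
Edit distance = dp[4][3] = 3

3


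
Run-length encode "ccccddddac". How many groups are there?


Input: ccccddddac
Scanning for consecutive runs:
  Group 1: 'c' x 4 (positions 0-3)
  Group 2: 'd' x 4 (positions 4-7)
  Group 3: 'a' x 1 (positions 8-8)
  Group 4: 'c' x 1 (positions 9-9)
Total groups: 4

4


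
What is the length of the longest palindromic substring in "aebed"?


Input: "aebed"
Checking substrings for palindromes:
  [1:4] "ebe" (len 3) => palindrome
Longest palindromic substring: "ebe" with length 3

3


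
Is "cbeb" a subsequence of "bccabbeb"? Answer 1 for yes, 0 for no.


Check if "cbeb" is a subsequence of "bccabbeb"
Greedy scan:
  Position 0 ('b'): no match needed
  Position 1 ('c'): matches sub[0] = 'c'
  Position 2 ('c'): no match needed
  Position 3 ('a'): no match needed
  Position 4 ('b'): matches sub[1] = 'b'
  Position 5 ('b'): no match needed
  Position 6 ('e'): matches sub[2] = 'e'
  Position 7 ('b'): matches sub[3] = 'b'
All 4 characters matched => is a subsequence

1


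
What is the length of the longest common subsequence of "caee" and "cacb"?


LCS of "caee" and "cacb"
DP table:
           c    a    c    b
      0    0    0    0    0
  c   0    1    1    1    1
  a   0    1    2    2    2
  e   0    1    2    2    2
  e   0    1    2    2    2
LCS length = dp[4][4] = 2

2


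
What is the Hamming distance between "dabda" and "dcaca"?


Comparing "dabda" and "dcaca" position by position:
  Position 0: 'd' vs 'd' => same
  Position 1: 'a' vs 'c' => differ
  Position 2: 'b' vs 'a' => differ
  Position 3: 'd' vs 'c' => differ
  Position 4: 'a' vs 'a' => same
Total differences (Hamming distance): 3

3


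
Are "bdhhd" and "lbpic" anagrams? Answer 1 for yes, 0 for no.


Strings: "bdhhd", "lbpic"
Sorted first:  bddhh
Sorted second: bcilp
Differ at position 1: 'd' vs 'c' => not anagrams

0


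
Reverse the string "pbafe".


Input: pbafe
Reading characters right to left:
  Position 4: 'e'
  Position 3: 'f'
  Position 2: 'a'
  Position 1: 'b'
  Position 0: 'p'
Reversed: efabp

efabp


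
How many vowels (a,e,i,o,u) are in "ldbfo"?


Input: ldbfo
Checking each character:
  'l' at position 0: consonant
  'd' at position 1: consonant
  'b' at position 2: consonant
  'f' at position 3: consonant
  'o' at position 4: vowel (running total: 1)
Total vowels: 1

1


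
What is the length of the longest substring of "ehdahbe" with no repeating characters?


Input: "ehdahbe"
Sliding window (track last position of each char):
  Position 0 ('e'): window [0,0] length 1 -- new best
  Position 1 ('h'): window [0,1] length 2 -- new best
  Position 2 ('d'): window [0,2] length 3 -- new best
  Position 3 ('a'): window [0,3] length 4 -- new best
  Position 4 ('h'): repeat (last at 1), move window start to 2
  Position 4 ('h'): window [2,4] length 3
  Position 5 ('b'): window [2,5] length 4
  Position 6 ('e'): window [2,6] length 5 -- new best
Longest substring with no repeats: "dahbe" with length 5

5


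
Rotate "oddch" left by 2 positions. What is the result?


Input: "oddch", rotate left by 2
First 2 characters: "od"
Remaining characters: "dch"
Concatenate remaining + first: "dch" + "od" = "dchod"

dchod


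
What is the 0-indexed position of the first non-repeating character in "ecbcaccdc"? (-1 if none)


Input: ecbcaccdc
Character frequencies:
  'a': 1
  'b': 1
  'c': 5
  'd': 1
  'e': 1
Scanning left to right for freq == 1:
  Position 0 ('e'): unique! => answer = 0

0


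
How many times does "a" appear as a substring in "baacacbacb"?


Searching for "a" in "baacacbacb"
Scanning each position:
  Position 0: "b" => no
  Position 1: "a" => MATCH
  Position 2: "a" => MATCH
  Position 3: "c" => no
  Position 4: "a" => MATCH
  Position 5: "c" => no
  Position 6: "b" => no
  Position 7: "a" => MATCH
  Position 8: "c" => no
  Position 9: "b" => no
Total occurrences: 4

4


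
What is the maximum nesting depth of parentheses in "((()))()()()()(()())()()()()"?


Input: "((()))()()()()(()())()()()()"
Tracking depth:
  Position 0 '(': depth becomes 1
  Position 1 '(': depth becomes 2
  Position 2 '(': depth becomes 3
  Position 3 ')': depth becomes 2
  Position 4 ')': depth becomes 1
  Position 5 ')': depth becomes 0
  Position 6 '(': depth becomes 1
  Position 7 ')': depth becomes 0
  Position 8 '(': depth becomes 1
  Position 9 ')': depth becomes 0
  Position 10 '(': depth becomes 1
  Position 11 ')': depth becomes 0
  Position 12 '(': depth becomes 1
  Position 13 ')': depth becomes 0
  Position 14 '(': depth becomes 1
  Position 15 '(': depth becomes 2
  Position 16 ')': depth becomes 1
  Position 17 '(': depth becomes 2
  Position 18 ')': depth becomes 1
  Position 19 ')': depth becomes 0
  Position 20 '(': depth becomes 1
  Position 21 ')': depth becomes 0
  Position 22 '(': depth becomes 1
  Position 23 ')': depth becomes 0
  Position 24 '(': depth becomes 1
  Position 25 ')': depth becomes 0
  Position 26 '(': depth becomes 1
  Position 27 ')': depth becomes 0
Maximum depth reached: 3

3


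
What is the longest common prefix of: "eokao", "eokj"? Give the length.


Words: eokao, eokj
  Position 0: all 'e' => match
  Position 1: all 'o' => match
  Position 2: all 'k' => match
  Position 3: ('a', 'j') => mismatch, stop
LCP = "eok" (length 3)

3


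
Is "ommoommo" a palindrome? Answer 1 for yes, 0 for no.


Input: ommoommo
Reversed: ommoommo
  Compare pos 0 ('o') with pos 7 ('o'): match
  Compare pos 1 ('m') with pos 6 ('m'): match
  Compare pos 2 ('m') with pos 5 ('m'): match
  Compare pos 3 ('o') with pos 4 ('o'): match
Result: palindrome

1


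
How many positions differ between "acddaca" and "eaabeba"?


Comparing "acddaca" and "eaabeba" position by position:
  Position 0: 'a' vs 'e' => DIFFER
  Position 1: 'c' vs 'a' => DIFFER
  Position 2: 'd' vs 'a' => DIFFER
  Position 3: 'd' vs 'b' => DIFFER
  Position 4: 'a' vs 'e' => DIFFER
  Position 5: 'c' vs 'b' => DIFFER
  Position 6: 'a' vs 'a' => same
Positions that differ: 6

6


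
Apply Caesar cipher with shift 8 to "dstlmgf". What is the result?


Caesar cipher: shift "dstlmgf" by 8
  'd' (pos 3) + 8 = pos 11 = 'l'
  's' (pos 18) + 8 = pos 0 = 'a'
  't' (pos 19) + 8 = pos 1 = 'b'
  'l' (pos 11) + 8 = pos 19 = 't'
  'm' (pos 12) + 8 = pos 20 = 'u'
  'g' (pos 6) + 8 = pos 14 = 'o'
  'f' (pos 5) + 8 = pos 13 = 'n'
Result: labtuon

labtuon


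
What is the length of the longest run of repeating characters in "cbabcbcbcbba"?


Input: "cbabcbcbcbba"
Scanning for longest run:
  Position 1 ('b'): new char, reset run to 1
  Position 2 ('a'): new char, reset run to 1
  Position 3 ('b'): new char, reset run to 1
  Position 4 ('c'): new char, reset run to 1
  Position 5 ('b'): new char, reset run to 1
  Position 6 ('c'): new char, reset run to 1
  Position 7 ('b'): new char, reset run to 1
  Position 8 ('c'): new char, reset run to 1
  Position 9 ('b'): new char, reset run to 1
  Position 10 ('b'): continues run of 'b', length=2
  Position 11 ('a'): new char, reset run to 1
Longest run: 'b' with length 2

2


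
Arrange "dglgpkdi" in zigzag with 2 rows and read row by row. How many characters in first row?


Zigzag "dglgpkdi" into 2 rows:
Placing characters:
  'd' => row 0
  'g' => row 1
  'l' => row 0
  'g' => row 1
  'p' => row 0
  'k' => row 1
  'd' => row 0
  'i' => row 1
Rows:
  Row 0: "dlpd"
  Row 1: "ggki"
First row length: 4

4


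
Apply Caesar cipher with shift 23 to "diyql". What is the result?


Caesar cipher: shift "diyql" by 23
  'd' (pos 3) + 23 = pos 0 = 'a'
  'i' (pos 8) + 23 = pos 5 = 'f'
  'y' (pos 24) + 23 = pos 21 = 'v'
  'q' (pos 16) + 23 = pos 13 = 'n'
  'l' (pos 11) + 23 = pos 8 = 'i'
Result: afvni

afvni


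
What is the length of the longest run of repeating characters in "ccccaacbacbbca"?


Input: "ccccaacbacbbca"
Scanning for longest run:
  Position 1 ('c'): continues run of 'c', length=2
  Position 2 ('c'): continues run of 'c', length=3
  Position 3 ('c'): continues run of 'c', length=4
  Position 4 ('a'): new char, reset run to 1
  Position 5 ('a'): continues run of 'a', length=2
  Position 6 ('c'): new char, reset run to 1
  Position 7 ('b'): new char, reset run to 1
  Position 8 ('a'): new char, reset run to 1
  Position 9 ('c'): new char, reset run to 1
  Position 10 ('b'): new char, reset run to 1
  Position 11 ('b'): continues run of 'b', length=2
  Position 12 ('c'): new char, reset run to 1
  Position 13 ('a'): new char, reset run to 1
Longest run: 'c' with length 4

4


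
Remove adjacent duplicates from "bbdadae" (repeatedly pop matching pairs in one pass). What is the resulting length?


Input: bbdadae
Stack-based adjacent duplicate removal:
  Read 'b': push. Stack: b
  Read 'b': matches stack top 'b' => pop. Stack: (empty)
  Read 'd': push. Stack: d
  Read 'a': push. Stack: da
  Read 'd': push. Stack: dad
  Read 'a': push. Stack: dada
  Read 'e': push. Stack: dadae
Final stack: "dadae" (length 5)

5


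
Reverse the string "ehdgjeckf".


Input: ehdgjeckf
Reading characters right to left:
  Position 8: 'f'
  Position 7: 'k'
  Position 6: 'c'
  Position 5: 'e'
  Position 4: 'j'
  Position 3: 'g'
  Position 2: 'd'
  Position 1: 'h'
  Position 0: 'e'
Reversed: fkcejgdhe

fkcejgdhe


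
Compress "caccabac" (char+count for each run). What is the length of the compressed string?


Input: caccabac
Runs:
  'c' x 1 => "c1"
  'a' x 1 => "a1"
  'c' x 2 => "c2"
  'a' x 1 => "a1"
  'b' x 1 => "b1"
  'a' x 1 => "a1"
  'c' x 1 => "c1"
Compressed: "c1a1c2a1b1a1c1"
Compressed length: 14

14


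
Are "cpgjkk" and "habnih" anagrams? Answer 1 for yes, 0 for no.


Strings: "cpgjkk", "habnih"
Sorted first:  cgjkkp
Sorted second: abhhin
Differ at position 0: 'c' vs 'a' => not anagrams

0


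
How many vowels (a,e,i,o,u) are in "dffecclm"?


Input: dffecclm
Checking each character:
  'd' at position 0: consonant
  'f' at position 1: consonant
  'f' at position 2: consonant
  'e' at position 3: vowel (running total: 1)
  'c' at position 4: consonant
  'c' at position 5: consonant
  'l' at position 6: consonant
  'm' at position 7: consonant
Total vowels: 1

1


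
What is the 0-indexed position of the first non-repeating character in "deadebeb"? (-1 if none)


Input: deadebeb
Character frequencies:
  'a': 1
  'b': 2
  'd': 2
  'e': 3
Scanning left to right for freq == 1:
  Position 0 ('d'): freq=2, skip
  Position 1 ('e'): freq=3, skip
  Position 2 ('a'): unique! => answer = 2

2


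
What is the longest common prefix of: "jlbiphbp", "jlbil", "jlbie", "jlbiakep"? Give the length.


Words: jlbiphbp, jlbil, jlbie, jlbiakep
  Position 0: all 'j' => match
  Position 1: all 'l' => match
  Position 2: all 'b' => match
  Position 3: all 'i' => match
  Position 4: ('p', 'l', 'e', 'a') => mismatch, stop
LCP = "jlbi" (length 4)

4


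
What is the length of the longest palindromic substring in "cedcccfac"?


Input: "cedcccfac"
Checking substrings for palindromes:
  [3:6] "ccc" (len 3) => palindrome
  [3:5] "cc" (len 2) => palindrome
  [4:6] "cc" (len 2) => palindrome
Longest palindromic substring: "ccc" with length 3

3


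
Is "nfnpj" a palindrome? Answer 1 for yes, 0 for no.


Input: nfnpj
Reversed: jpnfn
  Compare pos 0 ('n') with pos 4 ('j'): MISMATCH
  Compare pos 1 ('f') with pos 3 ('p'): MISMATCH
Result: not a palindrome

0


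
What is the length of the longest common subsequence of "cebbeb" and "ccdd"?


LCS of "cebbeb" and "ccdd"
DP table:
           c    c    d    d
      0    0    0    0    0
  c   0    1    1    1    1
  e   0    1    1    1    1
  b   0    1    1    1    1
  b   0    1    1    1    1
  e   0    1    1    1    1
  b   0    1    1    1    1
LCS length = dp[6][4] = 1

1


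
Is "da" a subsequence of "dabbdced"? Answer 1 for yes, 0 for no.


Check if "da" is a subsequence of "dabbdced"
Greedy scan:
  Position 0 ('d'): matches sub[0] = 'd'
  Position 1 ('a'): matches sub[1] = 'a'
  Position 2 ('b'): no match needed
  Position 3 ('b'): no match needed
  Position 4 ('d'): no match needed
  Position 5 ('c'): no match needed
  Position 6 ('e'): no match needed
  Position 7 ('d'): no match needed
All 2 characters matched => is a subsequence

1


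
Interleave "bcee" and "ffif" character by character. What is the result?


Interleaving "bcee" and "ffif":
  Position 0: 'b' from first, 'f' from second => "bf"
  Position 1: 'c' from first, 'f' from second => "cf"
  Position 2: 'e' from first, 'i' from second => "ei"
  Position 3: 'e' from first, 'f' from second => "ef"
Result: bfcfeief

bfcfeief


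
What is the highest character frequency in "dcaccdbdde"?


Input: dcaccdbdde
Character counts:
  'a': 1
  'b': 1
  'c': 3
  'd': 4
  'e': 1
Maximum frequency: 4

4


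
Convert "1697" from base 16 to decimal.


Input: "1697" in base 16
Positional expansion:
  Digit '1' (value 1) x 16^3 = 4096
  Digit '6' (value 6) x 16^2 = 1536
  Digit '9' (value 9) x 16^1 = 144
  Digit '7' (value 7) x 16^0 = 7
Sum = 5783

5783


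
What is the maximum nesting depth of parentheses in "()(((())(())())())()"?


Input: "()(((())(())())())()"
Tracking depth:
  Position 0 '(': depth becomes 1
  Position 1 ')': depth becomes 0
  Position 2 '(': depth becomes 1
  Position 3 '(': depth becomes 2
  Position 4 '(': depth becomes 3
  Position 5 '(': depth becomes 4
  Position 6 ')': depth becomes 3
  Position 7 ')': depth becomes 2
  Position 8 '(': depth becomes 3
  Position 9 '(': depth becomes 4
  Position 10 ')': depth becomes 3
  Position 11 ')': depth becomes 2
  Position 12 '(': depth becomes 3
  Position 13 ')': depth becomes 2
  Position 14 ')': depth becomes 1
  Position 15 '(': depth becomes 2
  Position 16 ')': depth becomes 1
  Position 17 ')': depth becomes 0
  Position 18 '(': depth becomes 1
  Position 19 ')': depth becomes 0
Maximum depth reached: 4

4


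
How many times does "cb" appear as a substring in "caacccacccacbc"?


Searching for "cb" in "caacccacccacbc"
Scanning each position:
  Position 0: "ca" => no
  Position 1: "aa" => no
  Position 2: "ac" => no
  Position 3: "cc" => no
  Position 4: "cc" => no
  Position 5: "ca" => no
  Position 6: "ac" => no
  Position 7: "cc" => no
  Position 8: "cc" => no
  Position 9: "ca" => no
  Position 10: "ac" => no
  Position 11: "cb" => MATCH
  Position 12: "bc" => no
Total occurrences: 1

1


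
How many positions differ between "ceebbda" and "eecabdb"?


Comparing "ceebbda" and "eecabdb" position by position:
  Position 0: 'c' vs 'e' => DIFFER
  Position 1: 'e' vs 'e' => same
  Position 2: 'e' vs 'c' => DIFFER
  Position 3: 'b' vs 'a' => DIFFER
  Position 4: 'b' vs 'b' => same
  Position 5: 'd' vs 'd' => same
  Position 6: 'a' vs 'b' => DIFFER
Positions that differ: 4

4


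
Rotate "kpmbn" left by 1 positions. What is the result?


Input: "kpmbn", rotate left by 1
First 1 characters: "k"
Remaining characters: "pmbn"
Concatenate remaining + first: "pmbn" + "k" = "pmbnk"

pmbnk


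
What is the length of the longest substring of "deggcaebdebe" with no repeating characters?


Input: "deggcaebdebe"
Sliding window (track last position of each char):
  Position 0 ('d'): window [0,0] length 1 -- new best
  Position 1 ('e'): window [0,1] length 2 -- new best
  Position 2 ('g'): window [0,2] length 3 -- new best
  Position 3 ('g'): repeat (last at 2), move window start to 3
  Position 3 ('g'): window [3,3] length 1
  Position 4 ('c'): window [3,4] length 2
  Position 5 ('a'): window [3,5] length 3
  Position 6 ('e'): window [3,6] length 4 -- new best
  Position 7 ('b'): window [3,7] length 5 -- new best
  Position 8 ('d'): window [3,8] length 6 -- new best
  Position 9 ('e'): repeat (last at 6), move window start to 7
  Position 9 ('e'): window [7,9] length 3
  Position 10 ('b'): repeat (last at 7), move window start to 8
  Position 10 ('b'): window [8,10] length 3
  Position 11 ('e'): repeat (last at 9), move window start to 10
  Position 11 ('e'): window [10,11] length 2
Longest substring with no repeats: "gcaebd" with length 6

6


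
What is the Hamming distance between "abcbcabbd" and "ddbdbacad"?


Comparing "abcbcabbd" and "ddbdbacad" position by position:
  Position 0: 'a' vs 'd' => differ
  Position 1: 'b' vs 'd' => differ
  Position 2: 'c' vs 'b' => differ
  Position 3: 'b' vs 'd' => differ
  Position 4: 'c' vs 'b' => differ
  Position 5: 'a' vs 'a' => same
  Position 6: 'b' vs 'c' => differ
  Position 7: 'b' vs 'a' => differ
  Position 8: 'd' vs 'd' => same
Total differences (Hamming distance): 7

7


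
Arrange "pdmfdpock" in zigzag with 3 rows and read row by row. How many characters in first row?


Zigzag "pdmfdpock" into 3 rows:
Placing characters:
  'p' => row 0
  'd' => row 1
  'm' => row 2
  'f' => row 1
  'd' => row 0
  'p' => row 1
  'o' => row 2
  'c' => row 1
  'k' => row 0
Rows:
  Row 0: "pdk"
  Row 1: "dfpc"
  Row 2: "mo"
First row length: 3

3


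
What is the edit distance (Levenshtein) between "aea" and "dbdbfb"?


Computing edit distance: "aea" -> "dbdbfb"
DP table:
           d    b    d    b    f    b
      0    1    2    3    4    5    6
  a   1    1    2    3    4    5    6
  e   2    2    2    3    4    5    6
  a   3    3    3    3    4    5    6
Edit distance = dp[3][6] = 6

6


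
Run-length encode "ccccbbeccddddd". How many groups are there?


Input: ccccbbeccddddd
Scanning for consecutive runs:
  Group 1: 'c' x 4 (positions 0-3)
  Group 2: 'b' x 2 (positions 4-5)
  Group 3: 'e' x 1 (positions 6-6)
  Group 4: 'c' x 2 (positions 7-8)
  Group 5: 'd' x 5 (positions 9-13)
Total groups: 5

5


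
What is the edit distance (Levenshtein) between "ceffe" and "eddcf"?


Computing edit distance: "ceffe" -> "eddcf"
DP table:
           e    d    d    c    f
      0    1    2    3    4    5
  c   1    1    2    3    3    4
  e   2    1    2    3    4    4
  f   3    2    2    3    4    4
  f   4    3    3    3    4    4
  e   5    4    4    4    4    5
Edit distance = dp[5][5] = 5

5


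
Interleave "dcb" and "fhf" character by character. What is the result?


Interleaving "dcb" and "fhf":
  Position 0: 'd' from first, 'f' from second => "df"
  Position 1: 'c' from first, 'h' from second => "ch"
  Position 2: 'b' from first, 'f' from second => "bf"
Result: dfchbf

dfchbf


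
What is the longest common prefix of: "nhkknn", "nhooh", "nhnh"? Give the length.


Words: nhkknn, nhooh, nhnh
  Position 0: all 'n' => match
  Position 1: all 'h' => match
  Position 2: ('k', 'o', 'n') => mismatch, stop
LCP = "nh" (length 2)

2


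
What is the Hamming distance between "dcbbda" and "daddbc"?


Comparing "dcbbda" and "daddbc" position by position:
  Position 0: 'd' vs 'd' => same
  Position 1: 'c' vs 'a' => differ
  Position 2: 'b' vs 'd' => differ
  Position 3: 'b' vs 'd' => differ
  Position 4: 'd' vs 'b' => differ
  Position 5: 'a' vs 'c' => differ
Total differences (Hamming distance): 5

5


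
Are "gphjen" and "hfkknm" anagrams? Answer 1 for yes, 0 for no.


Strings: "gphjen", "hfkknm"
Sorted first:  eghjnp
Sorted second: fhkkmn
Differ at position 0: 'e' vs 'f' => not anagrams

0


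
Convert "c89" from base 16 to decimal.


Input: "c89" in base 16
Positional expansion:
  Digit 'c' (value 12) x 16^2 = 3072
  Digit '8' (value 8) x 16^1 = 128
  Digit '9' (value 9) x 16^0 = 9
Sum = 3209

3209


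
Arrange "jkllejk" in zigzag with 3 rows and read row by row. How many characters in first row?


Zigzag "jkllejk" into 3 rows:
Placing characters:
  'j' => row 0
  'k' => row 1
  'l' => row 2
  'l' => row 1
  'e' => row 0
  'j' => row 1
  'k' => row 2
Rows:
  Row 0: "je"
  Row 1: "klj"
  Row 2: "lk"
First row length: 2

2


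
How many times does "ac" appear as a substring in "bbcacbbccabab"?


Searching for "ac" in "bbcacbbccabab"
Scanning each position:
  Position 0: "bb" => no
  Position 1: "bc" => no
  Position 2: "ca" => no
  Position 3: "ac" => MATCH
  Position 4: "cb" => no
  Position 5: "bb" => no
  Position 6: "bc" => no
  Position 7: "cc" => no
  Position 8: "ca" => no
  Position 9: "ab" => no
  Position 10: "ba" => no
  Position 11: "ab" => no
Total occurrences: 1

1


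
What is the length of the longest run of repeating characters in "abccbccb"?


Input: "abccbccb"
Scanning for longest run:
  Position 1 ('b'): new char, reset run to 1
  Position 2 ('c'): new char, reset run to 1
  Position 3 ('c'): continues run of 'c', length=2
  Position 4 ('b'): new char, reset run to 1
  Position 5 ('c'): new char, reset run to 1
  Position 6 ('c'): continues run of 'c', length=2
  Position 7 ('b'): new char, reset run to 1
Longest run: 'c' with length 2

2


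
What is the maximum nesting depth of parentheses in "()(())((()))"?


Input: "()(())((()))"
Tracking depth:
  Position 0 '(': depth becomes 1
  Position 1 ')': depth becomes 0
  Position 2 '(': depth becomes 1
  Position 3 '(': depth becomes 2
  Position 4 ')': depth becomes 1
  Position 5 ')': depth becomes 0
  Position 6 '(': depth becomes 1
  Position 7 '(': depth becomes 2
  Position 8 '(': depth becomes 3
  Position 9 ')': depth becomes 2
  Position 10 ')': depth becomes 1
  Position 11 ')': depth becomes 0
Maximum depth reached: 3

3


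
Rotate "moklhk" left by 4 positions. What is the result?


Input: "moklhk", rotate left by 4
First 4 characters: "mokl"
Remaining characters: "hk"
Concatenate remaining + first: "hk" + "mokl" = "hkmokl"

hkmokl


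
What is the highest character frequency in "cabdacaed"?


Input: cabdacaed
Character counts:
  'a': 3
  'b': 1
  'c': 2
  'd': 2
  'e': 1
Maximum frequency: 3

3


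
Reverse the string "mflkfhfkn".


Input: mflkfhfkn
Reading characters right to left:
  Position 8: 'n'
  Position 7: 'k'
  Position 6: 'f'
  Position 5: 'h'
  Position 4: 'f'
  Position 3: 'k'
  Position 2: 'l'
  Position 1: 'f'
  Position 0: 'm'
Reversed: nkfhfklfm

nkfhfklfm


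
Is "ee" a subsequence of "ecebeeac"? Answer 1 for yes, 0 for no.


Check if "ee" is a subsequence of "ecebeeac"
Greedy scan:
  Position 0 ('e'): matches sub[0] = 'e'
  Position 1 ('c'): no match needed
  Position 2 ('e'): matches sub[1] = 'e'
  Position 3 ('b'): no match needed
  Position 4 ('e'): no match needed
  Position 5 ('e'): no match needed
  Position 6 ('a'): no match needed
  Position 7 ('c'): no match needed
All 2 characters matched => is a subsequence

1


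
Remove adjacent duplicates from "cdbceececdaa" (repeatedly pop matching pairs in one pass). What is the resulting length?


Input: cdbceececdaa
Stack-based adjacent duplicate removal:
  Read 'c': push. Stack: c
  Read 'd': push. Stack: cd
  Read 'b': push. Stack: cdb
  Read 'c': push. Stack: cdbc
  Read 'e': push. Stack: cdbce
  Read 'e': matches stack top 'e' => pop. Stack: cdbc
  Read 'c': matches stack top 'c' => pop. Stack: cdb
  Read 'e': push. Stack: cdbe
  Read 'c': push. Stack: cdbec
  Read 'd': push. Stack: cdbecd
  Read 'a': push. Stack: cdbecda
  Read 'a': matches stack top 'a' => pop. Stack: cdbecd
Final stack: "cdbecd" (length 6)

6


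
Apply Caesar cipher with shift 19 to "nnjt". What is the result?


Caesar cipher: shift "nnjt" by 19
  'n' (pos 13) + 19 = pos 6 = 'g'
  'n' (pos 13) + 19 = pos 6 = 'g'
  'j' (pos 9) + 19 = pos 2 = 'c'
  't' (pos 19) + 19 = pos 12 = 'm'
Result: ggcm

ggcm


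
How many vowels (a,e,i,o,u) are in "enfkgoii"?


Input: enfkgoii
Checking each character:
  'e' at position 0: vowel (running total: 1)
  'n' at position 1: consonant
  'f' at position 2: consonant
  'k' at position 3: consonant
  'g' at position 4: consonant
  'o' at position 5: vowel (running total: 2)
  'i' at position 6: vowel (running total: 3)
  'i' at position 7: vowel (running total: 4)
Total vowels: 4

4


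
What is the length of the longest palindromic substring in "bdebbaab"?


Input: "bdebbaab"
Checking substrings for palindromes:
  [4:8] "baab" (len 4) => palindrome
  [3:5] "bb" (len 2) => palindrome
  [5:7] "aa" (len 2) => palindrome
Longest palindromic substring: "baab" with length 4

4


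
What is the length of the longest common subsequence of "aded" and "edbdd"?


LCS of "aded" and "edbdd"
DP table:
           e    d    b    d    d
      0    0    0    0    0    0
  a   0    0    0    0    0    0
  d   0    0    1    1    1    1
  e   0    1    1    1    1    1
  d   0    1    2    2    2    2
LCS length = dp[4][5] = 2

2


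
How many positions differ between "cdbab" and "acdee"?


Comparing "cdbab" and "acdee" position by position:
  Position 0: 'c' vs 'a' => DIFFER
  Position 1: 'd' vs 'c' => DIFFER
  Position 2: 'b' vs 'd' => DIFFER
  Position 3: 'a' vs 'e' => DIFFER
  Position 4: 'b' vs 'e' => DIFFER
Positions that differ: 5

5


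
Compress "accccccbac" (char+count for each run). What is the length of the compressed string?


Input: accccccbac
Runs:
  'a' x 1 => "a1"
  'c' x 6 => "c6"
  'b' x 1 => "b1"
  'a' x 1 => "a1"
  'c' x 1 => "c1"
Compressed: "a1c6b1a1c1"
Compressed length: 10

10


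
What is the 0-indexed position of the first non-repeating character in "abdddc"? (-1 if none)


Input: abdddc
Character frequencies:
  'a': 1
  'b': 1
  'c': 1
  'd': 3
Scanning left to right for freq == 1:
  Position 0 ('a'): unique! => answer = 0

0


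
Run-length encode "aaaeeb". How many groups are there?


Input: aaaeeb
Scanning for consecutive runs:
  Group 1: 'a' x 3 (positions 0-2)
  Group 2: 'e' x 2 (positions 3-4)
  Group 3: 'b' x 1 (positions 5-5)
Total groups: 3

3


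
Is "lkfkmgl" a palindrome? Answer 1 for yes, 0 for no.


Input: lkfkmgl
Reversed: lgmkfkl
  Compare pos 0 ('l') with pos 6 ('l'): match
  Compare pos 1 ('k') with pos 5 ('g'): MISMATCH
  Compare pos 2 ('f') with pos 4 ('m'): MISMATCH
Result: not a palindrome

0


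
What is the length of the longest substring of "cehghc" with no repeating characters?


Input: "cehghc"
Sliding window (track last position of each char):
  Position 0 ('c'): window [0,0] length 1 -- new best
  Position 1 ('e'): window [0,1] length 2 -- new best
  Position 2 ('h'): window [0,2] length 3 -- new best
  Position 3 ('g'): window [0,3] length 4 -- new best
  Position 4 ('h'): repeat (last at 2), move window start to 3
  Position 4 ('h'): window [3,4] length 2
  Position 5 ('c'): window [3,5] length 3
Longest substring with no repeats: "cehg" with length 4

4


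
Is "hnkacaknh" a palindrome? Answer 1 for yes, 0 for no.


Input: hnkacaknh
Reversed: hnkacaknh
  Compare pos 0 ('h') with pos 8 ('h'): match
  Compare pos 1 ('n') with pos 7 ('n'): match
  Compare pos 2 ('k') with pos 6 ('k'): match
  Compare pos 3 ('a') with pos 5 ('a'): match
Result: palindrome

1


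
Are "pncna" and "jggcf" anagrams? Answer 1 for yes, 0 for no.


Strings: "pncna", "jggcf"
Sorted first:  acnnp
Sorted second: cfggj
Differ at position 0: 'a' vs 'c' => not anagrams

0


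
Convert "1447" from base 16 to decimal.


Input: "1447" in base 16
Positional expansion:
  Digit '1' (value 1) x 16^3 = 4096
  Digit '4' (value 4) x 16^2 = 1024
  Digit '4' (value 4) x 16^1 = 64
  Digit '7' (value 7) x 16^0 = 7
Sum = 5191

5191


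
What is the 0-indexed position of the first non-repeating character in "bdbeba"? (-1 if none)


Input: bdbeba
Character frequencies:
  'a': 1
  'b': 3
  'd': 1
  'e': 1
Scanning left to right for freq == 1:
  Position 0 ('b'): freq=3, skip
  Position 1 ('d'): unique! => answer = 1

1


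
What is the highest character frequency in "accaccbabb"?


Input: accaccbabb
Character counts:
  'a': 3
  'b': 3
  'c': 4
Maximum frequency: 4

4


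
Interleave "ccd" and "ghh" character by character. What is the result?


Interleaving "ccd" and "ghh":
  Position 0: 'c' from first, 'g' from second => "cg"
  Position 1: 'c' from first, 'h' from second => "ch"
  Position 2: 'd' from first, 'h' from second => "dh"
Result: cgchdh

cgchdh


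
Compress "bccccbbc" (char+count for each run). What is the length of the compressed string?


Input: bccccbbc
Runs:
  'b' x 1 => "b1"
  'c' x 4 => "c4"
  'b' x 2 => "b2"
  'c' x 1 => "c1"
Compressed: "b1c4b2c1"
Compressed length: 8

8


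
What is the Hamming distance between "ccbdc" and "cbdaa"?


Comparing "ccbdc" and "cbdaa" position by position:
  Position 0: 'c' vs 'c' => same
  Position 1: 'c' vs 'b' => differ
  Position 2: 'b' vs 'd' => differ
  Position 3: 'd' vs 'a' => differ
  Position 4: 'c' vs 'a' => differ
Total differences (Hamming distance): 4

4


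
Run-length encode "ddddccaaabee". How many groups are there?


Input: ddddccaaabee
Scanning for consecutive runs:
  Group 1: 'd' x 4 (positions 0-3)
  Group 2: 'c' x 2 (positions 4-5)
  Group 3: 'a' x 3 (positions 6-8)
  Group 4: 'b' x 1 (positions 9-9)
  Group 5: 'e' x 2 (positions 10-11)
Total groups: 5

5


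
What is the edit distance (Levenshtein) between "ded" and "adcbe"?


Computing edit distance: "ded" -> "adcbe"
DP table:
           a    d    c    b    e
      0    1    2    3    4    5
  d   1    1    1    2    3    4
  e   2    2    2    2    3    3
  d   3    3    2    3    3    4
Edit distance = dp[3][5] = 4

4


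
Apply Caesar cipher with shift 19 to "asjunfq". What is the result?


Caesar cipher: shift "asjunfq" by 19
  'a' (pos 0) + 19 = pos 19 = 't'
  's' (pos 18) + 19 = pos 11 = 'l'
  'j' (pos 9) + 19 = pos 2 = 'c'
  'u' (pos 20) + 19 = pos 13 = 'n'
  'n' (pos 13) + 19 = pos 6 = 'g'
  'f' (pos 5) + 19 = pos 24 = 'y'
  'q' (pos 16) + 19 = pos 9 = 'j'
Result: tlcngyj

tlcngyj


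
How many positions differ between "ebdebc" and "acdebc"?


Comparing "ebdebc" and "acdebc" position by position:
  Position 0: 'e' vs 'a' => DIFFER
  Position 1: 'b' vs 'c' => DIFFER
  Position 2: 'd' vs 'd' => same
  Position 3: 'e' vs 'e' => same
  Position 4: 'b' vs 'b' => same
  Position 5: 'c' vs 'c' => same
Positions that differ: 2

2


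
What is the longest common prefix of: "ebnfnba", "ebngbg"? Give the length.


Words: ebnfnba, ebngbg
  Position 0: all 'e' => match
  Position 1: all 'b' => match
  Position 2: all 'n' => match
  Position 3: ('f', 'g') => mismatch, stop
LCP = "ebn" (length 3)

3


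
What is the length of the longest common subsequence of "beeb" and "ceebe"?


LCS of "beeb" and "ceebe"
DP table:
           c    e    e    b    e
      0    0    0    0    0    0
  b   0    0    0    0    1    1
  e   0    0    1    1    1    2
  e   0    0    1    2    2    2
  b   0    0    1    2    3    3
LCS length = dp[4][5] = 3

3
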